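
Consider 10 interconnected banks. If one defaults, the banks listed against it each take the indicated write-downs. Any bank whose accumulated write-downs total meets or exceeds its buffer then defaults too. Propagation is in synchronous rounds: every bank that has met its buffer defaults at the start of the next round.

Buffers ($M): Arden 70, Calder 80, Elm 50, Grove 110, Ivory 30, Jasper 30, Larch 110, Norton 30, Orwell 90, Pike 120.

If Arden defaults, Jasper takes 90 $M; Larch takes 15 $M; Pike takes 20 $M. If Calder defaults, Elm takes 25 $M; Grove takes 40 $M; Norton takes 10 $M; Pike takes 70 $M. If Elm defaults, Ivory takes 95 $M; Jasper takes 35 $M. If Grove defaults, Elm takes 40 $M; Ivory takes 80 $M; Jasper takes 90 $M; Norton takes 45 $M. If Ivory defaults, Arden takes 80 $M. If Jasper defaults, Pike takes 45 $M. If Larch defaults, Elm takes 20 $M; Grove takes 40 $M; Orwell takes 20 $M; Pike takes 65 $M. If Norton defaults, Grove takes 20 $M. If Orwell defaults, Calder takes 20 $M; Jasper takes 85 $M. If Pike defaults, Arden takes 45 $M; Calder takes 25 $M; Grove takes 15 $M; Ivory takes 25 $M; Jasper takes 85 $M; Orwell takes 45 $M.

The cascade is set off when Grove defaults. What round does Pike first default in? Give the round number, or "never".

Round 1 — Grove defaults (initial).
  Elm: +40 → 40 < 50
  Ivory: +80 → 80 ≥ 30
  Jasper: +90 → 90 ≥ 30
  Norton: +45 → 45 ≥ 30
Round 2 — Ivory, Jasper, Norton default.
  Arden: +80 → 80 ≥ 70
  Pike: +45 → 45 < 120
Round 3 — Arden defaults.
  Larch: +15 → 15 < 110
  Pike: +20 → 65 < 120
No further defaults.

never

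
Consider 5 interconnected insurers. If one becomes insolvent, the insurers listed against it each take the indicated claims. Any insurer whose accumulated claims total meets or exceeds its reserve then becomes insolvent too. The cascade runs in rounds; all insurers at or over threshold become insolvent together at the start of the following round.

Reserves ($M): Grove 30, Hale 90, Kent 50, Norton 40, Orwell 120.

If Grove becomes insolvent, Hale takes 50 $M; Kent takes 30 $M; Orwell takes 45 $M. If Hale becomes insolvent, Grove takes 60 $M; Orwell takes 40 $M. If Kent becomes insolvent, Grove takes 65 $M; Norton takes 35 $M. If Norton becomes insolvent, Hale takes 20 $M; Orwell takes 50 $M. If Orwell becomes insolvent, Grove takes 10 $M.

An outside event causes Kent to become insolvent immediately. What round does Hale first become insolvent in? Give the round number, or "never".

never

Round 1 — Kent becomes insolvent (initial).
  Grove: +65 → 65 ≥ 30
  Norton: +35 → 35 < 40
Round 2 — Grove becomes insolvent.
  Hale: +50 → 50 < 90
  Orwell: +45 → 45 < 120
No further insolvencies.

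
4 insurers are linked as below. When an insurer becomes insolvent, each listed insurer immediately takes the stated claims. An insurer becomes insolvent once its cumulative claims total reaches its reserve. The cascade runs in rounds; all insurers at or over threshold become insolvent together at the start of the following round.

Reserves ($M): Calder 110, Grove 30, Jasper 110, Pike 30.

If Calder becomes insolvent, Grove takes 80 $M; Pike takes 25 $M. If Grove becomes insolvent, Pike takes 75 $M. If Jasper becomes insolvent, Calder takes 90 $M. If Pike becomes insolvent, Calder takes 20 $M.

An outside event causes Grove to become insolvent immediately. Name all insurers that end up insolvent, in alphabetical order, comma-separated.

Grove, Pike

Round 1 — Grove becomes insolvent (initial).
  Pike: +75 → 75 ≥ 30
Round 2 — Pike becomes insolvent.
  Calder: +20 → 20 < 110
No further insolvencies.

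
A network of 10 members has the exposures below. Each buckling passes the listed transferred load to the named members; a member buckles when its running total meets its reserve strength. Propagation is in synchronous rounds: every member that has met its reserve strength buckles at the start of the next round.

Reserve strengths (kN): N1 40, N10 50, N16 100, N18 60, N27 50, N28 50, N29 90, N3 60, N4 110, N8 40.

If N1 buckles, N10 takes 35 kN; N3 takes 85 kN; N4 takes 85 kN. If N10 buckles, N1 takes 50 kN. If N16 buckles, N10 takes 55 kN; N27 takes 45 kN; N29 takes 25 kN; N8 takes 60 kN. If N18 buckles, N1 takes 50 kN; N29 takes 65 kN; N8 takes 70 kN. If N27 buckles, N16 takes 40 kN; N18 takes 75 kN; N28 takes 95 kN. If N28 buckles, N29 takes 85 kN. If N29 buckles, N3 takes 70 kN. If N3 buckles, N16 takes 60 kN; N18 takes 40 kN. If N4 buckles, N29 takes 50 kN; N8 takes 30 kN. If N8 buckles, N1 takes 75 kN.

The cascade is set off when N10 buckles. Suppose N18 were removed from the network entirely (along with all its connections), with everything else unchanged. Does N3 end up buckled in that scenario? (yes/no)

With N18 removed:
Round 1 — N10 buckles (initial).
  N1: +50 → 50 ≥ 40
Round 2 — N1 buckles.
  N3: +85 → 85 ≥ 60
  N4: +85 → 85 < 110
Round 3 — N3 buckles.
  N16: +60 → 60 < 100
No further bucklings.

yes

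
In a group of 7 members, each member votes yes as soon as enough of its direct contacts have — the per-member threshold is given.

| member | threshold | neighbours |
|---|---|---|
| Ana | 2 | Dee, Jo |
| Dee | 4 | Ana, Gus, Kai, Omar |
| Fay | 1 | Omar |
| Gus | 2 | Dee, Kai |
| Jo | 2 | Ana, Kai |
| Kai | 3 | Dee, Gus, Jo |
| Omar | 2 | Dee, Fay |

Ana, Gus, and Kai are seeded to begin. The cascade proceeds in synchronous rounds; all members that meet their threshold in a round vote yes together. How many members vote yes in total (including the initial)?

4

Round 1 — Ana, Gus, Kai vote yes (initial).
Round 2 — checking thresholds:
  Dee: 3 of 4 neighbours < 4, below threshold.
  Jo: 2 of 2 neighbours ≥ 2, votes yes.
Round 3 — no new yes votes; cascade stops.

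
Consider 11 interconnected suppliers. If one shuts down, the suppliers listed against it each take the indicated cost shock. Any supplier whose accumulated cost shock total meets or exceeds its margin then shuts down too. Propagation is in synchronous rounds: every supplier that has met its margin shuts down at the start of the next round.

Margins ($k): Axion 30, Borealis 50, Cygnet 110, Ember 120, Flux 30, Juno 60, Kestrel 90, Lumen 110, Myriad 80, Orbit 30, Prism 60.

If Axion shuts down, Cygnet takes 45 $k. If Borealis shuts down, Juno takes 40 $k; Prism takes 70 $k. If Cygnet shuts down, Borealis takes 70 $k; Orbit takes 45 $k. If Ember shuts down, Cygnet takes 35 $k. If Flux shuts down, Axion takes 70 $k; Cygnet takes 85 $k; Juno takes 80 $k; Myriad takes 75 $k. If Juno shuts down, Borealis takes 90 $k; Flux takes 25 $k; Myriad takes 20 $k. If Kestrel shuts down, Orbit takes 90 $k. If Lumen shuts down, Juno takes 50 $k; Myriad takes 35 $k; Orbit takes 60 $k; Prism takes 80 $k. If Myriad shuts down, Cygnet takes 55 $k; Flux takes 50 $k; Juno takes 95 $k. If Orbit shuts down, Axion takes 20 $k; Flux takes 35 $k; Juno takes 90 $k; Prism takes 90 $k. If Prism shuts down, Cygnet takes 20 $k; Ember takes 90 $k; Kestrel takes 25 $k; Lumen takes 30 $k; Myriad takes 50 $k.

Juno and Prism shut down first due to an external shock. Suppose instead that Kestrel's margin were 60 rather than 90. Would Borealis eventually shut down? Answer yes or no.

yes

With Kestrel's margin at 60:
Round 1 — Juno, Prism shut down (initial).
  Borealis: +90 → 90 ≥ 50
  Cygnet: +20 → 20 < 110
  Ember: +90 → 90 < 120
  Flux: +25 → 25 < 30
  Kestrel: +25 → 25 < 60
  Lumen: +30 → 30 < 110
  Myriad: +20+50 → 70 < 80
Round 2 — Borealis shuts down.
No further shutdowns.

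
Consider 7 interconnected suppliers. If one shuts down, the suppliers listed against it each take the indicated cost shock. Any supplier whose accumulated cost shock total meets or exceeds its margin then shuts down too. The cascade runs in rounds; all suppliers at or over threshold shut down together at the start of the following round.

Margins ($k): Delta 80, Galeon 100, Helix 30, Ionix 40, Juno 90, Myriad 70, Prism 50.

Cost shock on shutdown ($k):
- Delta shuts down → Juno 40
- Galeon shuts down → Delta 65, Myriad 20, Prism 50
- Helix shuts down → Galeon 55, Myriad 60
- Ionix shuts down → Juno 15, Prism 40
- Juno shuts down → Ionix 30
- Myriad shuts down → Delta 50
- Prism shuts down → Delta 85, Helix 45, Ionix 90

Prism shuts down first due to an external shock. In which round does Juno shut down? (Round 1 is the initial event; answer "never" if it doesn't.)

Round 1 — Prism shuts down (initial).
  Delta: +85 → 85 ≥ 80
  Helix: +45 → 45 ≥ 30
  Ionix: +90 → 90 ≥ 40
Round 2 — Delta, Helix, Ionix shut down.
  Galeon: +55 → 55 < 100
  Juno: +40+15 → 55 < 90
  Myriad: +60 → 60 < 70
No further shutdowns.

never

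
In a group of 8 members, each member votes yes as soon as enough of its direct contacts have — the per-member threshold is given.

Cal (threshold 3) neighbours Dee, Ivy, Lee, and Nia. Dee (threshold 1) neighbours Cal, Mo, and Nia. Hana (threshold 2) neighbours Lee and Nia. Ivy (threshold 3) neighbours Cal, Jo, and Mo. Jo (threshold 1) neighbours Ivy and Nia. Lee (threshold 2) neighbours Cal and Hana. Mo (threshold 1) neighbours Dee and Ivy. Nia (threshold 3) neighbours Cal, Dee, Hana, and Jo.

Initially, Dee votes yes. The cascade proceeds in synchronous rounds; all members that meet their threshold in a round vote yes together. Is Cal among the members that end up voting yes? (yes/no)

no

Round 1 — Dee votes yes (initial).
Round 2 — checking thresholds:
  Cal: 1 of 4 neighbours < 3, below threshold.
  Mo: 1 of 2 neighbours ≥ 1, votes yes.
  Nia: 1 of 4 neighbours < 3, below threshold.
Round 3 — no new yes votes; cascade stops.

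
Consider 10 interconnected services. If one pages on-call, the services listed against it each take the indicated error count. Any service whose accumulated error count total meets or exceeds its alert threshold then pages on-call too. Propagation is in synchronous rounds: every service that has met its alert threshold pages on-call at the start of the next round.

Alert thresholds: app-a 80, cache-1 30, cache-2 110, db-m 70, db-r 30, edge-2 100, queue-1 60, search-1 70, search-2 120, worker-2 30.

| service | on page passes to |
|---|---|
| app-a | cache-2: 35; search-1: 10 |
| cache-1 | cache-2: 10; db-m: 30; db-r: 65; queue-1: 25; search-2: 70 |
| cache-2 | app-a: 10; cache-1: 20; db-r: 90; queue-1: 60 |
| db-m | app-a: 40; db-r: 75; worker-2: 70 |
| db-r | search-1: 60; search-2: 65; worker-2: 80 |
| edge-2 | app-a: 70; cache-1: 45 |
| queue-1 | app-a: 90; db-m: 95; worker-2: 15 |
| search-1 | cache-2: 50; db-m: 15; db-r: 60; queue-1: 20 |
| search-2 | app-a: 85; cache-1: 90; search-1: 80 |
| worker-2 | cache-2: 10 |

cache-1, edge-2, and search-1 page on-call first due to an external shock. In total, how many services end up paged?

7

Round 1 — cache-1, edge-2, search-1 page on-call (initial).
  app-a: +70 → 70 < 80
  cache-2: +10+50 → 60 < 110
  db-m: +30+15 → 45 < 70
  db-r: +65+60 → 125 ≥ 30
  queue-1: +25+20 → 45 < 60
  search-2: +70 → 70 < 120
Round 2 — db-r pages on-call.
  search-2: +65 → 135 ≥ 120
  worker-2: +80 → 80 ≥ 30
Round 3 — search-2, worker-2 page on-call.
  app-a: +85 → 155 ≥ 80
  cache-2: +10 → 70 < 110
Round 4 — app-a pages on-call.
  cache-2: +35 → 105 < 110
No further pages.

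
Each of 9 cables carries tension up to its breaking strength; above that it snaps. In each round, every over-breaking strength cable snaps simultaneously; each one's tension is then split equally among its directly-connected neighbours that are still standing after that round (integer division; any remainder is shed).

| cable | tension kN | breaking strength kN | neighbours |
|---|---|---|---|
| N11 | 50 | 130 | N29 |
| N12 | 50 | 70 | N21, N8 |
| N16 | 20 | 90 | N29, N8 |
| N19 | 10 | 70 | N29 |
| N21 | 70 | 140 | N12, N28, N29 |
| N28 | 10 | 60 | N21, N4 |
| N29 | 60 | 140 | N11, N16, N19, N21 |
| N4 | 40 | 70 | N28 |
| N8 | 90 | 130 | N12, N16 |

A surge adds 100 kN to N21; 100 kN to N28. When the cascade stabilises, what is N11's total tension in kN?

98

Round 1 — N21 at 170 > 140; N28 at 110 > 60. N21, N28 snap.
  N21 sheds 170 kN to N12, N29: 85 each.
    N12: 50+85 = 135 > 70
    N29: 60+85 = 145 > 140
  N28 sheds 110 kN to N4: 110 each.
    N4: 40+110 = 150 > 70
Round 2 — N12, N29, N4 snap.
  N12 sheds 135 kN to N8: 135 each.
    N8: 90+135 = 225 > 130
  N29 sheds 145 kN to N11, N16, N19: 48 each (1 lost).
    N11: 50+48 = 98 ≤ 130
    N16: 20+48 = 68 ≤ 90
    N19: 10+48 = 58 ≤ 70
  N4 sheds 150 kN: no online neighbours, lost.
Round 3 — N8 snaps.
  N8 sheds 225 kN to N16: 225 each.
    N16: 68+225 = 293 > 90
Round 4 — N16 snaps.
  N16 sheds 293 kN: no online neighbours, lost.
No further breaks.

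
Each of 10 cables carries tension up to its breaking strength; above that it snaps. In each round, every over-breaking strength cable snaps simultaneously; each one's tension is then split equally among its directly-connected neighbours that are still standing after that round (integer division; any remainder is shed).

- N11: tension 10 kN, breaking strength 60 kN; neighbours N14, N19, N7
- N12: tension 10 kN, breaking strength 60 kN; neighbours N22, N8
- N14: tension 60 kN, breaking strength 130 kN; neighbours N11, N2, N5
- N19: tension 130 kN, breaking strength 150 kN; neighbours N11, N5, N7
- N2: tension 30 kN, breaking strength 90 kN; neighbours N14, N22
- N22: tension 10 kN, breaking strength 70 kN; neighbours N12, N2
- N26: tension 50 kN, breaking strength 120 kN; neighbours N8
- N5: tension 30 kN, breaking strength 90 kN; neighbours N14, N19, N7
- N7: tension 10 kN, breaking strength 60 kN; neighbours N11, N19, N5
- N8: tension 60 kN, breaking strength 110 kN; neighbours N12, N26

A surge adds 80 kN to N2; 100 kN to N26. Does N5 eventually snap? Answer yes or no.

no

Round 1 — N2 at 110 > 90; N26 at 150 > 120. N2, N26 snap.
  N2 sheds 110 kN to N14, N22: 55 each.
    N14: 60+55 = 115 ≤ 130
    N22: 10+55 = 65 ≤ 70
  N26 sheds 150 kN to N8: 150 each.
    N8: 60+150 = 210 > 110
Round 2 — N8 snaps.
  N8 sheds 210 kN to N12: 210 each.
    N12: 10+210 = 220 > 60
Round 3 — N12 snaps.
  N12 sheds 220 kN to N22: 220 each.
    N22: 65+220 = 285 > 70
Round 4 — N22 snaps.
  N22 sheds 285 kN: no online neighbours, lost.
No further breaks.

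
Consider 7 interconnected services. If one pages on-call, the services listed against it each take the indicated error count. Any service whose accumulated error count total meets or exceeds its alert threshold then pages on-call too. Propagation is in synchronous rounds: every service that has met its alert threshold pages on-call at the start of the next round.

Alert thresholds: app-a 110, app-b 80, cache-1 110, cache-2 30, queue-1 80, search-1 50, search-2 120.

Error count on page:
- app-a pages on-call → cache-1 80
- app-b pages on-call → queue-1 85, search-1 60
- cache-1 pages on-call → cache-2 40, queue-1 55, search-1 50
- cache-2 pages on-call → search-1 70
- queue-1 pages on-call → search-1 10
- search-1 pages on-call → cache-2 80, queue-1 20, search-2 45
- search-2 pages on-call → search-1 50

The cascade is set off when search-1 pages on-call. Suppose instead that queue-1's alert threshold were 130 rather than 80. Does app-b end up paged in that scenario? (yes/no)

With queue-1's alert threshold at 130:
Round 1 — search-1 pages on-call (initial).
  cache-2: +80 → 80 ≥ 30
  queue-1: +20 → 20 < 130
  search-2: +45 → 45 < 120
Round 2 — cache-2 pages on-call.
No further pages.

no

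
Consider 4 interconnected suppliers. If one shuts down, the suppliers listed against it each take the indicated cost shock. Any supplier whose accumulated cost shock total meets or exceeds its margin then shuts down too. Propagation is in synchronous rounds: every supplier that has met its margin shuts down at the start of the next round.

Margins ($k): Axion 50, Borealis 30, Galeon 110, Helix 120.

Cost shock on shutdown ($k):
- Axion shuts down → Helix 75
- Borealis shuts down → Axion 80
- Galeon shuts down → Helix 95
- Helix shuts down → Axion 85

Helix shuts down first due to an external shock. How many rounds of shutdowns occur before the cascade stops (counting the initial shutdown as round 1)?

2

Round 1 — Helix shuts down (initial).
  Axion: +85 → 85 ≥ 50
Round 2 — Axion shuts down.
No further shutdowns.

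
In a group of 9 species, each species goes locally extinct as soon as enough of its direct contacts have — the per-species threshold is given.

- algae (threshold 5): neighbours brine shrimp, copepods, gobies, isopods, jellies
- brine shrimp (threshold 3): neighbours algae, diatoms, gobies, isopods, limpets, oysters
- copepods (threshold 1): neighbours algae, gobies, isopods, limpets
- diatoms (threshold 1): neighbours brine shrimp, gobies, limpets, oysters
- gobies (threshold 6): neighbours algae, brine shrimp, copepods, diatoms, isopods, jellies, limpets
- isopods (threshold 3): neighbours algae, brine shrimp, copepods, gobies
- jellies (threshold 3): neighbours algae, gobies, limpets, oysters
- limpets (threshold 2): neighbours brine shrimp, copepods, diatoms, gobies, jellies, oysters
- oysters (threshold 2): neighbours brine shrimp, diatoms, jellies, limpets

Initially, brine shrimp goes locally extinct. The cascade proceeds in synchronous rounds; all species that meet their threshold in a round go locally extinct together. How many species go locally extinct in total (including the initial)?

Round 1 — brine shrimp goes locally extinct (initial).
Round 2 — checking thresholds:
  algae: 1 of 5 neighbours < 5, below threshold.
  diatoms: 1 of 4 neighbours ≥ 1, goes locally extinct.
  gobies: 1 of 7 neighbours < 6, below threshold.
  isopods: 1 of 4 neighbours < 3, below threshold.
  limpets: 1 of 6 neighbours < 2, below threshold.
  oysters: 1 of 4 neighbours < 2, below threshold.
Round 3 — checking thresholds:
  algae: 1 of 5 neighbours < 5, below threshold.
  gobies: 2 of 7 neighbours < 6, below threshold.
  isopods: 1 of 4 neighbours < 3, below threshold.
  limpets: 2 of 6 neighbours ≥ 2, goes locally extinct.
  oysters: 2 of 4 neighbours ≥ 2, goes locally extinct.
Round 4 — checking thresholds:
  algae: 1 of 5 neighbours < 5, below threshold.
  copepods: 1 of 4 neighbours ≥ 1, goes locally extinct.
  gobies: 3 of 7 neighbours < 6, below threshold.
  isopods: 1 of 4 neighbours < 3, below threshold.
  jellies: 2 of 4 neighbours < 3, below threshold.
Round 5 — no new extinctions; cascade stops.

5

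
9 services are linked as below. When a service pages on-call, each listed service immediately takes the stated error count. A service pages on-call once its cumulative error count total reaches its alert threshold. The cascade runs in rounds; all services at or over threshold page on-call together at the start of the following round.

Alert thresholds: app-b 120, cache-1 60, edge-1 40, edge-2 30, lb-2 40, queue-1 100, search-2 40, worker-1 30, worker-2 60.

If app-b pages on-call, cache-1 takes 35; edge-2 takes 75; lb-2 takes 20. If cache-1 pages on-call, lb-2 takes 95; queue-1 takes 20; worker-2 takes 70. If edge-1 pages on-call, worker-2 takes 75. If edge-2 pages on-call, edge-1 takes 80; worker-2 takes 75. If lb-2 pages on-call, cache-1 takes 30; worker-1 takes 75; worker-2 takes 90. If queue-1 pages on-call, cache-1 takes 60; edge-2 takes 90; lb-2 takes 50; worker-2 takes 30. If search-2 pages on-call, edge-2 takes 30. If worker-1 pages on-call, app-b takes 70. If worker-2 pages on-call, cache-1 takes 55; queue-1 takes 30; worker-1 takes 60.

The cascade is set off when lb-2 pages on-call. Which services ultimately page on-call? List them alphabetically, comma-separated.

cache-1, lb-2, worker-1, worker-2

Round 1 — lb-2 pages on-call (initial).
  cache-1: +30 → 30 < 60
  worker-1: +75 → 75 ≥ 30
  worker-2: +90 → 90 ≥ 60
Round 2 — worker-1, worker-2 page on-call.
  app-b: +70 → 70 < 120
  cache-1: +55 → 85 ≥ 60
  queue-1: +30 → 30 < 100
Round 3 — cache-1 pages on-call.
  queue-1: +20 → 50 < 100
No further pages.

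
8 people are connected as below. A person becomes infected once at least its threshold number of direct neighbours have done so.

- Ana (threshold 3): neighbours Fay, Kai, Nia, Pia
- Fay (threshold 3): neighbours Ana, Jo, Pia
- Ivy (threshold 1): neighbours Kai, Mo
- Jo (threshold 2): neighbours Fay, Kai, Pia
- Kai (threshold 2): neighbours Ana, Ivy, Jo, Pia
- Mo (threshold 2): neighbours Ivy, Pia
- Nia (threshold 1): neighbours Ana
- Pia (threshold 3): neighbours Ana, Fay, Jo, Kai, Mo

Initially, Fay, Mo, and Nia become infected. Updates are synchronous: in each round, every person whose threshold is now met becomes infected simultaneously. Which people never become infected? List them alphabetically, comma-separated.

Round 1 — Fay, Mo, Nia become infected (initial).
Round 2 — checking thresholds:
  Ana: 2 of 4 neighbours < 3, not yet.
  Ivy: 1 of 2 neighbours ≥ 1, becomes infected.
  Jo: 1 of 3 neighbours < 2, not yet.
  Pia: 2 of 5 neighbours < 3, not yet.
Round 3 — no new infections; cascade stops.

Ana, Jo, Kai, Pia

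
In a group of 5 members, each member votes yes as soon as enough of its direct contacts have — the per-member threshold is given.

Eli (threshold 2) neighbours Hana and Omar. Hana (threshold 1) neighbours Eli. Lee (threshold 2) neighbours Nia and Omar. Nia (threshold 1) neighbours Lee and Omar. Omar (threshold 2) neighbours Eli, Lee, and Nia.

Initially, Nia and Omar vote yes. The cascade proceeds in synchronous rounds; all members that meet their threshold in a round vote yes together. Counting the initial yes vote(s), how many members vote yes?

Round 1 — Nia, Omar vote yes (initial).
Round 2 — checking thresholds:
  Eli: 1 of 2 neighbours < 2, not yet.
  Lee: 2 of 2 neighbours ≥ 2, votes yes.
Round 3 — no new yes votes; cascade stops.

3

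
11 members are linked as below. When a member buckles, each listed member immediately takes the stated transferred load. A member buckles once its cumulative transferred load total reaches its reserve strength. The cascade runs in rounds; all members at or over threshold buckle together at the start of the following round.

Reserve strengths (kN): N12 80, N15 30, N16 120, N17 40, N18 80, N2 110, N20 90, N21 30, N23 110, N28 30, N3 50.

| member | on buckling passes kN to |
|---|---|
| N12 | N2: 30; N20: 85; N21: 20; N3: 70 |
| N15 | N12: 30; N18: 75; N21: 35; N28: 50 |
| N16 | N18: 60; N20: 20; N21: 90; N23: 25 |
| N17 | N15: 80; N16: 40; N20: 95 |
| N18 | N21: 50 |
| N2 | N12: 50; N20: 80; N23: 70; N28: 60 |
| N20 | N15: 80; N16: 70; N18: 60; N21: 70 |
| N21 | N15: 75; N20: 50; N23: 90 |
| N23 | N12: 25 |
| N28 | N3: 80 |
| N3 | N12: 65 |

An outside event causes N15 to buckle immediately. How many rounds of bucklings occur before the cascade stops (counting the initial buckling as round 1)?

6

Round 1 — N15 buckles (initial).
  N12: +30 → 30 < 80
  N18: +75 → 75 < 80
  N21: +35 → 35 ≥ 30
  N28: +50 → 50 ≥ 30
Round 2 — N21, N28 buckle.
  N20: +50 → 50 < 90
  N23: +90 → 90 < 110
  N3: +80 → 80 ≥ 50
Round 3 — N3 buckles.
  N12: +65 → 95 ≥ 80
Round 4 — N12 buckles.
  N2: +30 → 30 < 110
  N20: +85 → 135 ≥ 90
Round 5 — N20 buckles.
  N16: +70 → 70 < 120
  N18: +60 → 135 ≥ 80
Round 6 — N18 buckles.
No further bucklings.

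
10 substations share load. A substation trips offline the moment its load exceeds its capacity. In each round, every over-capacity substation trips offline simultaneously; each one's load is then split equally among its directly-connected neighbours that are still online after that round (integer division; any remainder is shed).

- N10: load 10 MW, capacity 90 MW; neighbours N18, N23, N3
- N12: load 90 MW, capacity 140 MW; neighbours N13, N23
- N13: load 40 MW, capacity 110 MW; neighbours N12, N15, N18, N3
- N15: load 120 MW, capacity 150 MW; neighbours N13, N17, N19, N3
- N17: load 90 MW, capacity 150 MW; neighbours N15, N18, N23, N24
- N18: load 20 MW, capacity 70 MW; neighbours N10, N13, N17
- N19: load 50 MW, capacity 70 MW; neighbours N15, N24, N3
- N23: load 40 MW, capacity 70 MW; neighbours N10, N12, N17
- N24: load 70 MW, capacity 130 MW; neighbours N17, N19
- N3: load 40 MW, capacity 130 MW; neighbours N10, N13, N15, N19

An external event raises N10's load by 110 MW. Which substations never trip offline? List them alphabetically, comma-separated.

Round 1 — N10 at 120 > 90. N10 trips offline.
  N10 sheds 120 MW to N18, N23, N3: 40 each.
    N18: 20+40 = 60 ≤ 70
    N23: 40+40 = 80 > 70
    N3: 40+40 = 80 ≤ 130
Round 2 — N23 trips offline.
  N23 sheds 80 MW to N12, N17: 40 each.
    N12: 90+40 = 130 ≤ 140
    N17: 90+40 = 130 ≤ 150
No further trips.

N12, N13, N15, N17, N18, N19, N24, N3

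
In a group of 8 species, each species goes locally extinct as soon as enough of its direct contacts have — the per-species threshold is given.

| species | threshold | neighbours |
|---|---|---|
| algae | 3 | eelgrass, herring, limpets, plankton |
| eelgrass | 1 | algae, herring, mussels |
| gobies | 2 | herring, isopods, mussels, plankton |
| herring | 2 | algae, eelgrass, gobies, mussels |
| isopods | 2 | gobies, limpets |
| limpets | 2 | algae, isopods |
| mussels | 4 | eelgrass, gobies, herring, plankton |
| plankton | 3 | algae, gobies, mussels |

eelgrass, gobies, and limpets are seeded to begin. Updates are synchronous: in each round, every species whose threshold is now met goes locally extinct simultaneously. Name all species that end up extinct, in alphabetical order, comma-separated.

algae, eelgrass, gobies, herring, isopods, limpets

Round 1 — eelgrass, gobies, limpets go locally extinct (initial).
Round 2 — checking thresholds:
  algae: 2 of 4 neighbours < 3, below threshold.
  herring: 2 of 4 neighbours ≥ 2, goes locally extinct.
  isopods: 2 of 2 neighbours ≥ 2, goes locally extinct.
  mussels: 2 of 4 neighbours < 4, below threshold.
  plankton: 1 of 3 neighbours < 3, below threshold.
Round 3 — checking thresholds:
  algae: 3 of 4 neighbours ≥ 3, goes locally extinct.
  mussels: 3 of 4 neighbours < 4, below threshold.
  plankton: 1 of 3 neighbours < 3, below threshold.
Round 4 — no new extinctions; cascade stops.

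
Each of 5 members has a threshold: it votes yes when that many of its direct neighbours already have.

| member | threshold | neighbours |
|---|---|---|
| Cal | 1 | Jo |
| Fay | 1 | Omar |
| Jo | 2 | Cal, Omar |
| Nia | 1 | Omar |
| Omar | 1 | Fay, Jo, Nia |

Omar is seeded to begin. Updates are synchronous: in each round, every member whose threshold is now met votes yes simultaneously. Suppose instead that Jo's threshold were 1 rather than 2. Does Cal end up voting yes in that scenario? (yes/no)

yes

With Jo's threshold at 1:
Round 1 — Omar votes yes (initial).
Round 2 — checking thresholds:
  Fay: 1 of 1 neighbours ≥ 1, votes yes.
  Jo: 1 of 2 neighbours ≥ 1, votes yes.
  Nia: 1 of 1 neighbours ≥ 1, votes yes.
Round 3 — checking thresholds:
  Cal: 1 of 1 neighbours ≥ 1, votes yes.
Round 4 — no new yes votes; cascade stops.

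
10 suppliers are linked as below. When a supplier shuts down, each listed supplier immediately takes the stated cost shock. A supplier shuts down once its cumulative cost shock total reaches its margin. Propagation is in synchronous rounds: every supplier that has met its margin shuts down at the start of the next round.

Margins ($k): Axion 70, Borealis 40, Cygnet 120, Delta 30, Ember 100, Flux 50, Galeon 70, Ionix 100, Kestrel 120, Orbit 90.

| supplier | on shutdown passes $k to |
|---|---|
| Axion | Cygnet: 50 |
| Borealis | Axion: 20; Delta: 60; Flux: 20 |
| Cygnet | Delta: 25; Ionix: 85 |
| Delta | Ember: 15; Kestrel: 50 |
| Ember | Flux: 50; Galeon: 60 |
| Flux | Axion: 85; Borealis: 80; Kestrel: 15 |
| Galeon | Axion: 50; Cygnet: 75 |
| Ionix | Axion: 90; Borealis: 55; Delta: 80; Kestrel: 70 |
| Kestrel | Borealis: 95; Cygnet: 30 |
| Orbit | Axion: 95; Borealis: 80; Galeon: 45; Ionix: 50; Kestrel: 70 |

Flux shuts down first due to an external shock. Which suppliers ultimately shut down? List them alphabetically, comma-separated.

Round 1 — Flux shuts down (initial).
  Axion: +85 → 85 ≥ 70
  Borealis: +80 → 80 ≥ 40
  Kestrel: +15 → 15 < 120
Round 2 — Axion, Borealis shut down.
  Cygnet: +50 → 50 < 120
  Delta: +60 → 60 ≥ 30
Round 3 — Delta shuts down.
  Ember: +15 → 15 < 100
  Kestrel: +50 → 65 < 120
No further shutdowns.

Axion, Borealis, Delta, Flux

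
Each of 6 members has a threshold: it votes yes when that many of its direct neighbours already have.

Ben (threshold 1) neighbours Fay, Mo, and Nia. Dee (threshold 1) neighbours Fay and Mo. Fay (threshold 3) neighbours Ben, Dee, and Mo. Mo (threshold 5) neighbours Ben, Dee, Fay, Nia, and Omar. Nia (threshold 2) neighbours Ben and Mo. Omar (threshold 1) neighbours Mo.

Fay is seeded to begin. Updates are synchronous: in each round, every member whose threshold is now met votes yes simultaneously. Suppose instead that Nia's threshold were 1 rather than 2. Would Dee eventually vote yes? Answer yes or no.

With Nia's threshold at 1:
Round 1 — Fay votes yes (initial).
Round 2 — checking thresholds:
  Ben: 1 of 3 neighbours ≥ 1, votes yes.
  Dee: 1 of 2 neighbours ≥ 1, votes yes.
  Mo: 1 of 5 neighbours < 5, holds.
Round 3 — checking thresholds:
  Mo: 3 of 5 neighbours < 5, holds.
  Nia: 1 of 2 neighbours ≥ 1, votes yes.
Round 4 — no new yes votes; cascade stops.

yes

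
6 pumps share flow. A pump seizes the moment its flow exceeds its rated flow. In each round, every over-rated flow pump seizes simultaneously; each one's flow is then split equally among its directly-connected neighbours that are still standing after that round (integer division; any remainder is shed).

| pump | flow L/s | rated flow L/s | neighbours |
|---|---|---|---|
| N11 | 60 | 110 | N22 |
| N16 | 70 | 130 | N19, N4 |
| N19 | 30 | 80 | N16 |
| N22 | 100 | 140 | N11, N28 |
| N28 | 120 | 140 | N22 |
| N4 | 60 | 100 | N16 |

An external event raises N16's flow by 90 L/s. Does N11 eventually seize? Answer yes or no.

Round 1 — N16 at 160 > 130. N16 seizes.
  N16 sheds 160 L/s to N19, N4: 80 each.
    N19: 30+80 = 110 > 80
    N4: 60+80 = 140 > 100
Round 2 — N19, N4 seize.
  N19 sheds 110 L/s: no online neighbours, lost.
  N4 sheds 140 L/s: no online neighbours, lost.
No further seizures.

no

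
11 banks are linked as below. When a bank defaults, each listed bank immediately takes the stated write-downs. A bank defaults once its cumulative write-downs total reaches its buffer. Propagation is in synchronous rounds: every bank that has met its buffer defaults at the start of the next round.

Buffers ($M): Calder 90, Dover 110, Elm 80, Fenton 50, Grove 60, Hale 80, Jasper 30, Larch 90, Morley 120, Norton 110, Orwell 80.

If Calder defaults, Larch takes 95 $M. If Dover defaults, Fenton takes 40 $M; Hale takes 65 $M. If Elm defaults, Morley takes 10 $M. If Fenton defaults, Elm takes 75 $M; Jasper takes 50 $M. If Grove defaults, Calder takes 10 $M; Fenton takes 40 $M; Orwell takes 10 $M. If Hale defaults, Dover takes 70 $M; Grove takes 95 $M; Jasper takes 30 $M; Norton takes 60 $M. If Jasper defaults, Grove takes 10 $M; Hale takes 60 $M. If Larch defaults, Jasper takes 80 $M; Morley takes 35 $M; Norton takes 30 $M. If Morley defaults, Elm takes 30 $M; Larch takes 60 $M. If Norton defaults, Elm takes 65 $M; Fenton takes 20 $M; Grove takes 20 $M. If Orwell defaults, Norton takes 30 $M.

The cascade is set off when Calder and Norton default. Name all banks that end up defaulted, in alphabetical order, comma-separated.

Round 1 — Calder, Norton default (initial).
  Elm: +65 → 65 < 80
  Fenton: +20 → 20 < 50
  Grove: +20 → 20 < 60
  Larch: +95 → 95 ≥ 90
Round 2 — Larch defaults.
  Jasper: +80 → 80 ≥ 30
  Morley: +35 → 35 < 120
Round 3 — Jasper defaults.
  Grove: +10 → 30 < 60
  Hale: +60 → 60 < 80
No further defaults.

Calder, Jasper, Larch, Norton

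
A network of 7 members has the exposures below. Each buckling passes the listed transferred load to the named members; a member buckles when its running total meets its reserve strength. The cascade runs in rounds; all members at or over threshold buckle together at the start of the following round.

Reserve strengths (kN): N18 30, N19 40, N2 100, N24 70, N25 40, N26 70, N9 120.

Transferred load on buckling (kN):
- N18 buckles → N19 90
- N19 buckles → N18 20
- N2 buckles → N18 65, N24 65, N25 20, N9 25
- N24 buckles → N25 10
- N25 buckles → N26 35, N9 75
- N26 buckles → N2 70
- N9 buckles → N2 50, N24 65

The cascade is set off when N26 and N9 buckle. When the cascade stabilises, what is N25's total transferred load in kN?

30

Round 1 — N26, N9 buckle (initial).
  N2: +70+50 → 120 ≥ 100
  N24: +65 → 65 < 70
Round 2 — N2 buckles.
  N18: +65 → 65 ≥ 30
  N24: +65 → 130 ≥ 70
  N25: +20 → 20 < 40
Round 3 — N18, N24 buckle.
  N19: +90 → 90 ≥ 40
  N25: +10 → 30 < 40
Round 4 — N19 buckles.
No further bucklings.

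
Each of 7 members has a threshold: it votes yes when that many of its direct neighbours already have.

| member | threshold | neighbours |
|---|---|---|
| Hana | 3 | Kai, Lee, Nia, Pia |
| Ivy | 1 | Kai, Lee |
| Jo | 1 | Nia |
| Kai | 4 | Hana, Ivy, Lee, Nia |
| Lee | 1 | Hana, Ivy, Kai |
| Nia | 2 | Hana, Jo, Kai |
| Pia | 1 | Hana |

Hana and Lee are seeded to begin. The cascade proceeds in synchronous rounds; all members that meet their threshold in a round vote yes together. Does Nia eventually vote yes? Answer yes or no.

no

Round 1 — Hana, Lee vote yes (initial).
Round 2 — checking thresholds:
  Ivy: 1 of 2 neighbours ≥ 1, votes yes.
  Kai: 2 of 4 neighbours < 4, holds.
  Nia: 1 of 3 neighbours < 2, holds.
  Pia: 1 of 1 neighbours ≥ 1, votes yes.
Round 3 — no new yes votes; cascade stops.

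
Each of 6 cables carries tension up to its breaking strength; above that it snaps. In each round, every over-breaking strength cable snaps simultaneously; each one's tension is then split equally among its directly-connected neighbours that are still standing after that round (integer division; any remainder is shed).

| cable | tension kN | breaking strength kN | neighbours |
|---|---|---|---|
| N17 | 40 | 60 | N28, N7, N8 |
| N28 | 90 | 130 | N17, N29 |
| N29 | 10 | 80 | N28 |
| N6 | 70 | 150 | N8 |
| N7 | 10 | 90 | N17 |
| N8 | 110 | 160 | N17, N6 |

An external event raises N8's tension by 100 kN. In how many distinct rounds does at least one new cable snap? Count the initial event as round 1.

Round 1 — N8 at 210 > 160. N8 snaps.
  N8 sheds 210 kN to N17, N6: 105 each.
    N17: 40+105 = 145 > 60
    N6: 70+105 = 175 > 150
Round 2 — N17, N6 snap.
  N17 sheds 145 kN to N28, N7: 72 each (1 lost).
    N28: 90+72 = 162 > 130
    N7: 10+72 = 82 ≤ 90
  N6 sheds 175 kN: no online neighbours, lost.
Round 3 — N28 snaps.
  N28 sheds 162 kN to N29: 162 each.
    N29: 10+162 = 172 > 80
Round 4 — N29 snaps.
  N29 sheds 172 kN: no online neighbours, lost.
No further breaks.

4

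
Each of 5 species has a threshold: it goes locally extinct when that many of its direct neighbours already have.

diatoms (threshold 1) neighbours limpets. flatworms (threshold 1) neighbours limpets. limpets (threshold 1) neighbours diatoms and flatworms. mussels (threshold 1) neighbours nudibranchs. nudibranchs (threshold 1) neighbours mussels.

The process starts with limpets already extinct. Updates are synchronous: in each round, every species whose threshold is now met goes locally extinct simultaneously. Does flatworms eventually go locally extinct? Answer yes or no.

Round 1 — limpets goes locally extinct (initial).
Round 2 — checking thresholds:
  diatoms: 1 of 1 neighbours ≥ 1, goes locally extinct.
  flatworms: 1 of 1 neighbours ≥ 1, goes locally extinct.
Round 3 — no new extinctions; cascade stops.

yes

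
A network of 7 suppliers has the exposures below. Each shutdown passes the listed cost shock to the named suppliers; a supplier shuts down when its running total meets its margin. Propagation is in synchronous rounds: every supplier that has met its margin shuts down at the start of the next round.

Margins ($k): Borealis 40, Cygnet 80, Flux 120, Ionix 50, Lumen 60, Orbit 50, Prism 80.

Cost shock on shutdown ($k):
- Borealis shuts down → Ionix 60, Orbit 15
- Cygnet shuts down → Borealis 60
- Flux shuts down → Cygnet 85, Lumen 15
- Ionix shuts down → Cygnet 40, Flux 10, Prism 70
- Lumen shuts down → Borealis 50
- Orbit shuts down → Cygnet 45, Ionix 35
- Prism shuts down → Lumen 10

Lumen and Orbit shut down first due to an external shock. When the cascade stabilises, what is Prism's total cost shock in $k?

70

Round 1 — Lumen, Orbit shut down (initial).
  Borealis: +50 → 50 ≥ 40
  Cygnet: +45 → 45 < 80
  Ionix: +35 → 35 < 50
Round 2 — Borealis shuts down.
  Ionix: +60 → 95 ≥ 50
Round 3 — Ionix shuts down.
  Cygnet: +40 → 85 ≥ 80
  Flux: +10 → 10 < 120
  Prism: +70 → 70 < 80
Round 4 — Cygnet shuts down.
No further shutdowns.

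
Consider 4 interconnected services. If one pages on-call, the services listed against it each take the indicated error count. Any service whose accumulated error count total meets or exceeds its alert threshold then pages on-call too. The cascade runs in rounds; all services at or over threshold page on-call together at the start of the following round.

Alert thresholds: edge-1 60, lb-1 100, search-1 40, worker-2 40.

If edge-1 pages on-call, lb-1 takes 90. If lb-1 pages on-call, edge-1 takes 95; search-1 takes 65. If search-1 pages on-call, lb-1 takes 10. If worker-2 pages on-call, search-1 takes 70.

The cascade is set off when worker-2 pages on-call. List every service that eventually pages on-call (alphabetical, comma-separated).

search-1, worker-2

Round 1 — worker-2 pages on-call (initial).
  search-1: +70 → 70 ≥ 40
Round 2 — search-1 pages on-call.
  lb-1: +10 → 10 < 100
No further pages.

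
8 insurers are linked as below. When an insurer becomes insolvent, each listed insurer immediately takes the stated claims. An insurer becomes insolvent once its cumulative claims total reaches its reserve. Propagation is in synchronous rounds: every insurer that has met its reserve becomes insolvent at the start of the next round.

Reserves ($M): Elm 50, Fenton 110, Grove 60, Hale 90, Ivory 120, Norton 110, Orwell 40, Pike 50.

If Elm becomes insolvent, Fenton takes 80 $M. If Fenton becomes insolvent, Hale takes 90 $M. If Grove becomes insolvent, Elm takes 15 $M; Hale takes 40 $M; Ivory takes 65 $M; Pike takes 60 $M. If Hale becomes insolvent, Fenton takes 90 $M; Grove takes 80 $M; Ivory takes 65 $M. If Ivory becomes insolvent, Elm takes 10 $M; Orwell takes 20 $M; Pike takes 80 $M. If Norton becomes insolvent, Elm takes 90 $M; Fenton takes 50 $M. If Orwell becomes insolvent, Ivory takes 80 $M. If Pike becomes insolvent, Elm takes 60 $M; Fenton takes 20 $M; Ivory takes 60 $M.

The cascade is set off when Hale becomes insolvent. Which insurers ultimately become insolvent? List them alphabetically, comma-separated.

Round 1 — Hale becomes insolvent (initial).
  Fenton: +90 → 90 < 110
  Grove: +80 → 80 ≥ 60
  Ivory: +65 → 65 < 120
Round 2 — Grove becomes insolvent.
  Elm: +15 → 15 < 50
  Ivory: +65 → 130 ≥ 120
  Pike: +60 → 60 ≥ 50
Round 3 — Ivory, Pike become insolvent.
  Elm: +10+60 → 85 ≥ 50
  Fenton: +20 → 110 ≥ 110
  Orwell: +20 → 20 < 40
Round 4 — Elm, Fenton become insolvent.
No further insolvencies.

Elm, Fenton, Grove, Hale, Ivory, Pike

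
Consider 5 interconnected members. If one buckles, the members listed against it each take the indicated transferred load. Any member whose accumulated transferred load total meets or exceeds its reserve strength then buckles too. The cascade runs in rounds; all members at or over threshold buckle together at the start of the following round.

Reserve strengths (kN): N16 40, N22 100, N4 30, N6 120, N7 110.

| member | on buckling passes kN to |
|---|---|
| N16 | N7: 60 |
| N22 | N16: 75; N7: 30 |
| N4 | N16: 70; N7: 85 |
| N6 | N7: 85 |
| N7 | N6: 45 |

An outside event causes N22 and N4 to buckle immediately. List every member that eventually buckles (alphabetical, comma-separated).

Round 1 — N22, N4 buckle (initial).
  N16: +75+70 → 145 ≥ 40
  N7: +30+85 → 115 ≥ 110
Round 2 — N16, N7 buckle.
  N6: +45 → 45 < 120
No further bucklings.

N16, N22, N4, N7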